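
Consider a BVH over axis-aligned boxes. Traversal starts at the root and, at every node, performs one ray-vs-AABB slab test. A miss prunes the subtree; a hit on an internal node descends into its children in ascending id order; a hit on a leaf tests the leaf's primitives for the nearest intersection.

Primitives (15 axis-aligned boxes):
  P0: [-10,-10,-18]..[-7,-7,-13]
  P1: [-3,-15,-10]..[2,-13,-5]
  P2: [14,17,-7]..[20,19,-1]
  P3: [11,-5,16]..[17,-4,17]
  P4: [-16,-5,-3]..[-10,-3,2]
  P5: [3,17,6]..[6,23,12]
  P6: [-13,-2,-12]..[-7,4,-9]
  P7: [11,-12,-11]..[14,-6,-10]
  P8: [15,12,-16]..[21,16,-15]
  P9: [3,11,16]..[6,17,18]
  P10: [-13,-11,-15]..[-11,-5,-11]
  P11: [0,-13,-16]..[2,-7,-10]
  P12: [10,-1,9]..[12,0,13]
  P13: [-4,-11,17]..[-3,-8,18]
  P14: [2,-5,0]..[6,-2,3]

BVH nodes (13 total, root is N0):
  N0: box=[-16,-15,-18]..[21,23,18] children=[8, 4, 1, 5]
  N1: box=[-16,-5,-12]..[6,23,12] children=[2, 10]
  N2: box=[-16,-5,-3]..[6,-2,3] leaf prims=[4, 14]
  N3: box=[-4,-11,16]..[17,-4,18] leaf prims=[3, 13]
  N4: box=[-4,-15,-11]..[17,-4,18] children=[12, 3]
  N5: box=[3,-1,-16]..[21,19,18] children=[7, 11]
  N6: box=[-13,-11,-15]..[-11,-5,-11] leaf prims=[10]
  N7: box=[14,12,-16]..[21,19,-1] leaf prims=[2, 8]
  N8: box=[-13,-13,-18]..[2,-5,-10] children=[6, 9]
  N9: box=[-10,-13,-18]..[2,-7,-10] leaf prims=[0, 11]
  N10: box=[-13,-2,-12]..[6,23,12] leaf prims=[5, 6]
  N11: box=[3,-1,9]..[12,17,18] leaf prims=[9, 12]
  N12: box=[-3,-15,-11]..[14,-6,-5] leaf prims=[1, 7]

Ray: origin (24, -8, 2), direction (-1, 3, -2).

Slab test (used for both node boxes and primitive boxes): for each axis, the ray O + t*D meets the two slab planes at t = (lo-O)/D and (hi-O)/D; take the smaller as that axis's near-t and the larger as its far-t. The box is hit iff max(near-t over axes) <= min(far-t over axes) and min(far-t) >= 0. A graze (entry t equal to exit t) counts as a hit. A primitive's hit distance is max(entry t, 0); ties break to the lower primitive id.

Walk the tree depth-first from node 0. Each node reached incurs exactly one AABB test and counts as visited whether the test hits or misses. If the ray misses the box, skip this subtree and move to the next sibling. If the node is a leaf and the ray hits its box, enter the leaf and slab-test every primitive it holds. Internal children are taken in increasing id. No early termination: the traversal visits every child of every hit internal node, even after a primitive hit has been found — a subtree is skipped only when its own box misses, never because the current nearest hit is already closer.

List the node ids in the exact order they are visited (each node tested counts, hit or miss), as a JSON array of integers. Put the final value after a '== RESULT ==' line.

Traverse from the root:
N0 x:[3,40] y:[-7/3,31/3] z:[-8,10] -> hit [3,10], descend [1, 4, 5, 8]
  N1 x:[18,40] y:[1,31/3] z:[-5,7] -> miss, prune
  N4 x:[7,28] y:[-7/3,4/3] z:[-8,13/2] -> miss, prune
  N5 x:[3,21] y:[7/3,9] z:[-8,9] -> hit [3,9], descend [7, 11]
    N7 x:[3,10] y:[20/3,9] z:[3/2,9] -> hit [20/3,9] leaf, test {P2(miss), P8(miss)}
    N11 x:[12,21] y:[7/3,25/3] z:[-8,-7/2] -> miss, prune
  N8 x:[22,37] y:[-5/3,1] z:[6,10] -> miss, prune

order=[0, 1, 4, 5, 7, 11, 8]  |boxes|=7  |leaves|=1  hit=miss

== RESULT ==
[0, 1, 4, 5, 7, 11, 8]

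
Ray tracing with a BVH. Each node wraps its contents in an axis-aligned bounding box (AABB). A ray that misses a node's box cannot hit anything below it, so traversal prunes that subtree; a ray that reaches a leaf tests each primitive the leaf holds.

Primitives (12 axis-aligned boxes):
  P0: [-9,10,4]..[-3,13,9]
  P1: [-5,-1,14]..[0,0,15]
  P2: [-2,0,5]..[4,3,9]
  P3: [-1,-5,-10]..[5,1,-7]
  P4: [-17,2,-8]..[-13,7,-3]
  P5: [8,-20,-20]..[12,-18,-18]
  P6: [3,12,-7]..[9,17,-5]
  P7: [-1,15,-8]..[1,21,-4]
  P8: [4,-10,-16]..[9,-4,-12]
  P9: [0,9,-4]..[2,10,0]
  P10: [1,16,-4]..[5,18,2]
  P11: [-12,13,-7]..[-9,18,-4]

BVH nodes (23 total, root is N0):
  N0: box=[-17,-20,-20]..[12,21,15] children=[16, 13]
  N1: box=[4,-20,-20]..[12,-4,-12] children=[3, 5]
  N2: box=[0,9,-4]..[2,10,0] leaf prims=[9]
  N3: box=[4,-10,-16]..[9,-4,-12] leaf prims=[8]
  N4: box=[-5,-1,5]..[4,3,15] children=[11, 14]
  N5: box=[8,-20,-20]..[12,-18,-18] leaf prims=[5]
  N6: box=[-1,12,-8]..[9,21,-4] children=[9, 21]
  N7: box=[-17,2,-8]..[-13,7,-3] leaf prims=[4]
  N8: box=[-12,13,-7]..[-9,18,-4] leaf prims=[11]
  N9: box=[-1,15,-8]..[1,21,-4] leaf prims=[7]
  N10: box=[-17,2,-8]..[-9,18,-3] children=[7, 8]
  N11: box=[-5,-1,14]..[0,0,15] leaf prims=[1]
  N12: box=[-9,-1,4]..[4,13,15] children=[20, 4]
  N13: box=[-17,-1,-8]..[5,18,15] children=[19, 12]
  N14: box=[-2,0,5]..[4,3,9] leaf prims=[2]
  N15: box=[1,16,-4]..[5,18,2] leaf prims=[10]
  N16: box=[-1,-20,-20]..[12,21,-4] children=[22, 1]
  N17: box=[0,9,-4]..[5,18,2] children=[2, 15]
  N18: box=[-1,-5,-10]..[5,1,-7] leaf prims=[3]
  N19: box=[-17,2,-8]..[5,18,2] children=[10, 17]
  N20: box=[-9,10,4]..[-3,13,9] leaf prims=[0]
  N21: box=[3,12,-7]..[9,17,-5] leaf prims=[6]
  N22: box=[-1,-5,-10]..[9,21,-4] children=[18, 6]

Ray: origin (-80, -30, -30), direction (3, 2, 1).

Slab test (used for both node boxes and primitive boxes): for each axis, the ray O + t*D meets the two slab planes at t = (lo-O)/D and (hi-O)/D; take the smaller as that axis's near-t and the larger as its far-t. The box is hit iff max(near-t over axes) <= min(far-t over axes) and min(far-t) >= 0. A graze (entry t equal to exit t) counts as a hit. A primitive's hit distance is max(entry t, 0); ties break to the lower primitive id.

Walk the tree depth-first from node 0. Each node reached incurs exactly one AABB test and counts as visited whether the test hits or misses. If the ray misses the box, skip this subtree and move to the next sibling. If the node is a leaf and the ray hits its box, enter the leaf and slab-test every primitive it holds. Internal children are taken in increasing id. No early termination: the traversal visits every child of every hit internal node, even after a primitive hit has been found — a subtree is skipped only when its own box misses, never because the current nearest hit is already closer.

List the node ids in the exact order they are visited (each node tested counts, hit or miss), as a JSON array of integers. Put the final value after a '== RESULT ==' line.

Traverse from the root:
N0 x:[21,92/3] y:[5,51/2] z:[10,45] -> hit [21,51/2], descend [13, 16]
  N13 x:[21,85/3] y:[29/2,24] z:[22,45] -> hit [22,24], descend [12, 19]
    N12 x:[71/3,28] y:[29/2,43/2] z:[34,45] -> miss, prune
    N19 x:[21,85/3] y:[16,24] z:[22,32] -> hit [22,24], descend [10, 17]
      N10 x:[21,71/3] y:[16,24] z:[22,27] -> hit [22,71/3], descend [7, 8]
        N7 x:[21,67/3] y:[16,37/2] z:[22,27] -> miss, prune
        N8 x:[68/3,71/3] y:[43/2,24] z:[23,26] -> hit [23,71/3] leaf, test {P11@t=23}
      N17 x:[80/3,85/3] y:[39/2,24] z:[26,32] -> miss, prune
  N16 x:[79/3,92/3] y:[5,51/2] z:[10,26] -> miss, prune

Summary -> nodes [0, 13, 12, 19, 10, 7, 8, 17, 16]; box-tests=9; leaf-entries=1; first=P11

== RESULT ==
[0, 13, 12, 19, 10, 7, 8, 17, 16]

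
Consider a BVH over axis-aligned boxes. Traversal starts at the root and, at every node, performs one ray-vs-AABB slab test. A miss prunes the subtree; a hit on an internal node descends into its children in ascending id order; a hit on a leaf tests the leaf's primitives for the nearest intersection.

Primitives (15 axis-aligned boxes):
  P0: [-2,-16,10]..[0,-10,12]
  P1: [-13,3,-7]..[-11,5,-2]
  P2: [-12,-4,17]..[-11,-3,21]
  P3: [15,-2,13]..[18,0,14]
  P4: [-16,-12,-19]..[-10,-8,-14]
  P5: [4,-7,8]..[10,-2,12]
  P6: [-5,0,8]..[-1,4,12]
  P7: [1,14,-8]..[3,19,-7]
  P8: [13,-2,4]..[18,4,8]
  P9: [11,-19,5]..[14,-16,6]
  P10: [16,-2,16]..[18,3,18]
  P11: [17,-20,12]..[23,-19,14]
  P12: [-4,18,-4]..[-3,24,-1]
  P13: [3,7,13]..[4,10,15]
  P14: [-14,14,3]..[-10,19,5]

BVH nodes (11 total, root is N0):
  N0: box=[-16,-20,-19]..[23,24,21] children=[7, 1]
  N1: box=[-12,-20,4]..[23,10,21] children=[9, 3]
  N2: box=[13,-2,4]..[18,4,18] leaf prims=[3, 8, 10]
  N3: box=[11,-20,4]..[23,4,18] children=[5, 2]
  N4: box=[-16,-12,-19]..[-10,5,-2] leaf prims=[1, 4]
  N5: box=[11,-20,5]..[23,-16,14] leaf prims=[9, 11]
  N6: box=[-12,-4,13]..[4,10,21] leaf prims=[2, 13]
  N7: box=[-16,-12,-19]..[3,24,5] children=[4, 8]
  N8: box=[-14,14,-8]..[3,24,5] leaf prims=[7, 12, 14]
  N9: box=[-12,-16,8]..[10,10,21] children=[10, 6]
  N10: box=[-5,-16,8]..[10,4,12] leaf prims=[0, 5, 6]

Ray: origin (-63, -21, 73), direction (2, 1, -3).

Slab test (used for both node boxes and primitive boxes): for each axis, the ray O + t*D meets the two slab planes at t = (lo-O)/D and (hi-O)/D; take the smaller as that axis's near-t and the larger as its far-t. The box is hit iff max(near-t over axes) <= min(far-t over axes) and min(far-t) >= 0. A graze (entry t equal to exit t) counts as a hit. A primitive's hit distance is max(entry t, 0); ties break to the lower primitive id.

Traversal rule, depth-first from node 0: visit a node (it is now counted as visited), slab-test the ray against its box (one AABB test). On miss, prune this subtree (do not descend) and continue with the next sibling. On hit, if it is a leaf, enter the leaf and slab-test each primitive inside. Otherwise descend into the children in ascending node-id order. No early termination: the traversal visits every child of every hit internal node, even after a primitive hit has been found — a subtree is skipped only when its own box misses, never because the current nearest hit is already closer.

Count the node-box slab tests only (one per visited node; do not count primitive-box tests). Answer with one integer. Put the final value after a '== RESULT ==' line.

Traverse from the root:
N0 x:[47/2,43] y:[1,45] z:[52/3,92/3] -> hit [47/2,92/3], descend [1, 7]
  N1 x:[51/2,43] y:[1,31] z:[52/3,23] -> miss, prune
  N7 x:[47/2,33] y:[9,45] z:[68/3,92/3] -> hit [47/2,92/3], descend [4, 8]
    N4 x:[47/2,53/2] y:[9,26] z:[25,92/3] -> hit [25,26] leaf, test {P1@t=25, P4(miss)}
    N8 x:[49/2,33] y:[35,45] z:[68/3,27] -> miss, prune

Visited [0, 1, 7, 4, 8]. Tests: 5 box, 1 leaf. Nearest: P1.

== RESULT ==
5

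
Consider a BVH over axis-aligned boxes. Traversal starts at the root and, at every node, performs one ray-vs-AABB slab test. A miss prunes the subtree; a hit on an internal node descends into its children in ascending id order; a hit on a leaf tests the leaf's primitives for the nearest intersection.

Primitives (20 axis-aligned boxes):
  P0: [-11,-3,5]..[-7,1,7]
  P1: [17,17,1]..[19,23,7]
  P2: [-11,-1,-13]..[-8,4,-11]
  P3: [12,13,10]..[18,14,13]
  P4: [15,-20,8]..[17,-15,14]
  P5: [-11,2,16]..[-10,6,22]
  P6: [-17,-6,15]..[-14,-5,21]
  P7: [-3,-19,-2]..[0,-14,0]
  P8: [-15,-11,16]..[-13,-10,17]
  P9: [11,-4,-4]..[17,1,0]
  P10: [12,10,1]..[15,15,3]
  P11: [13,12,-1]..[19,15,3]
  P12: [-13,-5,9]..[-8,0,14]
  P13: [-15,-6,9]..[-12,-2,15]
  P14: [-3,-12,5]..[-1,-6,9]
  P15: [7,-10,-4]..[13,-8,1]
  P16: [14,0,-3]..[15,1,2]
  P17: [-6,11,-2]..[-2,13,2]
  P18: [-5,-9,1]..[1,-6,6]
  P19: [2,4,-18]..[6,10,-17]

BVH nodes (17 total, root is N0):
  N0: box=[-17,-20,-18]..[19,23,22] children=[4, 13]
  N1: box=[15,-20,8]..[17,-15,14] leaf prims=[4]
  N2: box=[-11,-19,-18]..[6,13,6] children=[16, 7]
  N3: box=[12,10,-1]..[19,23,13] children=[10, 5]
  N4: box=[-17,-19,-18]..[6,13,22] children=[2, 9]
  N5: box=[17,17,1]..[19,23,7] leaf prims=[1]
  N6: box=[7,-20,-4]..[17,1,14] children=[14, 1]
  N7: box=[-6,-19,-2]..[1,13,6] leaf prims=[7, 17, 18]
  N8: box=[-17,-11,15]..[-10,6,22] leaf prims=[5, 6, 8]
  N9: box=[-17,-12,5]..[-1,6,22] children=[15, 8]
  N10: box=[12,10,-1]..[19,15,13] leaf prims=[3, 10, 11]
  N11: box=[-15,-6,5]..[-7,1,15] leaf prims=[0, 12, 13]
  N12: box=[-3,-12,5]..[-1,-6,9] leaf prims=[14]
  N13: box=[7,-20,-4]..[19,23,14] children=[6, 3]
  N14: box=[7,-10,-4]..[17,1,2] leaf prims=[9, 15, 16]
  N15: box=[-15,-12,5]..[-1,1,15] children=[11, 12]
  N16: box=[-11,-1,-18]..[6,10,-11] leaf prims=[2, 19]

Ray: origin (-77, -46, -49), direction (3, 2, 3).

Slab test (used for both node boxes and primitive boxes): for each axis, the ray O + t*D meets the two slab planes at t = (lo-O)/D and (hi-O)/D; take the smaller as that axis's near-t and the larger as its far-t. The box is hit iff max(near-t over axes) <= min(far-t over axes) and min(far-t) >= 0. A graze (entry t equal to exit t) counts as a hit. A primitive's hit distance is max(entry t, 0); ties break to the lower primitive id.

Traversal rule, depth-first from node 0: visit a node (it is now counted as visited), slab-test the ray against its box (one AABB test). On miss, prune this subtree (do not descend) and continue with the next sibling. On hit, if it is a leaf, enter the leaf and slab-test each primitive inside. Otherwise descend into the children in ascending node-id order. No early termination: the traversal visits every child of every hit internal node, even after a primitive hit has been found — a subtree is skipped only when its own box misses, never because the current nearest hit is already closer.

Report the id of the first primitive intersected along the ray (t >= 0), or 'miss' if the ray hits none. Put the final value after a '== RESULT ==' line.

Walk:
N0 x:[20,32] y:[13,69/2] z:[31/3,71/3] -> hit [20,71/3], descend [4, 13]
  N4 x:[20,83/3] y:[27/2,59/2] z:[31/3,71/3] -> hit [20,71/3], descend [2, 9]
    N2 x:[22,83/3] y:[27/2,59/2] z:[31/3,55/3] -> miss, prune
    N9 x:[20,76/3] y:[17,26] z:[18,71/3] -> hit [20,71/3], descend [8, 15]
      N8 x:[20,67/3] y:[35/2,26] z:[64/3,71/3] -> hit [64/3,67/3] leaf, test {P5(miss), P6(miss), P8(miss)}
      N15 x:[62/3,76/3] y:[17,47/2] z:[18,64/3] -> hit [62/3,64/3], descend [11, 12]
        N11 x:[62/3,70/3] y:[20,47/2] z:[18,64/3] -> hit [62/3,64/3] leaf, test {P0(miss), P12(miss), P13@t=62/3}
        N12 x:[74/3,76/3] y:[17,20] z:[18,58/3] -> miss, prune
  N13 x:[28,32] y:[13,69/2] z:[15,21] -> miss, prune

Visited [0, 4, 2, 9, 8, 15, 11, 12, 13]. Tests: 9 box, 2 leaf. Nearest: P13.

== RESULT ==
13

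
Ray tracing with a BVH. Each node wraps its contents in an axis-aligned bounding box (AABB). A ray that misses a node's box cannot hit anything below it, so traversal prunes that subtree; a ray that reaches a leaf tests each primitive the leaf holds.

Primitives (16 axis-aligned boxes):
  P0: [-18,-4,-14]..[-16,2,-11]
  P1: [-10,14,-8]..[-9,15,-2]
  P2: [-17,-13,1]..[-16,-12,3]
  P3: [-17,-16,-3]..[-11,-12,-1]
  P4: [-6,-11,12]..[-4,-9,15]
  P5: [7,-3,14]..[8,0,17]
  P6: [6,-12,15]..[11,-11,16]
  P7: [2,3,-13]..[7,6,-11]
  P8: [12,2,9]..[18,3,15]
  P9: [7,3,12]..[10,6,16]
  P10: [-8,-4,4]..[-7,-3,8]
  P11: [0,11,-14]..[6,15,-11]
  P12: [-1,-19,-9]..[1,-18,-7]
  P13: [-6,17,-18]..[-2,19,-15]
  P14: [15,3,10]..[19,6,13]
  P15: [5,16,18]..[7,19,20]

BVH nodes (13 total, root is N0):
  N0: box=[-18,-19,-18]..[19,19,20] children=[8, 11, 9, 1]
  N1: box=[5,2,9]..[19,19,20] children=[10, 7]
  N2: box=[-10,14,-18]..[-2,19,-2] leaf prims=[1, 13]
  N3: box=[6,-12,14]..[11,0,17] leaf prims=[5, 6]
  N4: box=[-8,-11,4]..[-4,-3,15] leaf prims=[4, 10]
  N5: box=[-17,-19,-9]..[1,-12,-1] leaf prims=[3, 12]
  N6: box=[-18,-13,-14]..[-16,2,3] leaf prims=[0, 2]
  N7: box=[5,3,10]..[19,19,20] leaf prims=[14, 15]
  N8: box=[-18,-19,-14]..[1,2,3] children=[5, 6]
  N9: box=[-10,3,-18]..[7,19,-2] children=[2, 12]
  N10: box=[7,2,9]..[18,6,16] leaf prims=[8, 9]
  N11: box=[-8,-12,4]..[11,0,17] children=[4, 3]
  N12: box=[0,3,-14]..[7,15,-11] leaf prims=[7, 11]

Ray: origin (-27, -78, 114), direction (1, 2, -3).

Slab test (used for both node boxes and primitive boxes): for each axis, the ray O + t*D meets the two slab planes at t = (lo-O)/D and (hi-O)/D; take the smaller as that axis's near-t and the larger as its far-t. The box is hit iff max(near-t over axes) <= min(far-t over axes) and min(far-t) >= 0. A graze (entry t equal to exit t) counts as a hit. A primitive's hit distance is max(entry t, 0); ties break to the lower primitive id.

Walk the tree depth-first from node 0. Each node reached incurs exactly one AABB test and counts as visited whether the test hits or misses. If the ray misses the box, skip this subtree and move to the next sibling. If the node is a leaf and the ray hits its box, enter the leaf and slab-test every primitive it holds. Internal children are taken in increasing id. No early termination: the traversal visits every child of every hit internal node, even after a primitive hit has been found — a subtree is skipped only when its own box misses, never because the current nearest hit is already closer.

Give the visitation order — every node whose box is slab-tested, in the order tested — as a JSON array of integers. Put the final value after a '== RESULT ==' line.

Walk:
N0 x:[9,46] y:[59/2,97/2] z:[94/3,44] -> hit [94/3,44], descend [1, 8, 9, 11]
  N1 x:[32,46] y:[40,97/2] z:[94/3,35] -> miss, prune
  N8 x:[9,28] y:[59/2,40] z:[37,128/3] -> miss, prune
  N9 x:[17,34] y:[81/2,97/2] z:[116/3,44] -> miss, prune
  N11 x:[19,38] y:[33,39] z:[97/3,110/3] -> hit [33,110/3], descend [3, 4]
    N3 x:[33,38] y:[33,39] z:[97/3,100/3] -> hit [33,100/3] leaf, test {P5(miss), P6@t=33}
    N4 x:[19,23] y:[67/2,75/2] z:[33,110/3] -> miss, prune

order=[0, 1, 8, 9, 11, 3, 4]  |boxes|=7  |leaves|=1  hit=P6

== RESULT ==
[0, 1, 8, 9, 11, 3, 4]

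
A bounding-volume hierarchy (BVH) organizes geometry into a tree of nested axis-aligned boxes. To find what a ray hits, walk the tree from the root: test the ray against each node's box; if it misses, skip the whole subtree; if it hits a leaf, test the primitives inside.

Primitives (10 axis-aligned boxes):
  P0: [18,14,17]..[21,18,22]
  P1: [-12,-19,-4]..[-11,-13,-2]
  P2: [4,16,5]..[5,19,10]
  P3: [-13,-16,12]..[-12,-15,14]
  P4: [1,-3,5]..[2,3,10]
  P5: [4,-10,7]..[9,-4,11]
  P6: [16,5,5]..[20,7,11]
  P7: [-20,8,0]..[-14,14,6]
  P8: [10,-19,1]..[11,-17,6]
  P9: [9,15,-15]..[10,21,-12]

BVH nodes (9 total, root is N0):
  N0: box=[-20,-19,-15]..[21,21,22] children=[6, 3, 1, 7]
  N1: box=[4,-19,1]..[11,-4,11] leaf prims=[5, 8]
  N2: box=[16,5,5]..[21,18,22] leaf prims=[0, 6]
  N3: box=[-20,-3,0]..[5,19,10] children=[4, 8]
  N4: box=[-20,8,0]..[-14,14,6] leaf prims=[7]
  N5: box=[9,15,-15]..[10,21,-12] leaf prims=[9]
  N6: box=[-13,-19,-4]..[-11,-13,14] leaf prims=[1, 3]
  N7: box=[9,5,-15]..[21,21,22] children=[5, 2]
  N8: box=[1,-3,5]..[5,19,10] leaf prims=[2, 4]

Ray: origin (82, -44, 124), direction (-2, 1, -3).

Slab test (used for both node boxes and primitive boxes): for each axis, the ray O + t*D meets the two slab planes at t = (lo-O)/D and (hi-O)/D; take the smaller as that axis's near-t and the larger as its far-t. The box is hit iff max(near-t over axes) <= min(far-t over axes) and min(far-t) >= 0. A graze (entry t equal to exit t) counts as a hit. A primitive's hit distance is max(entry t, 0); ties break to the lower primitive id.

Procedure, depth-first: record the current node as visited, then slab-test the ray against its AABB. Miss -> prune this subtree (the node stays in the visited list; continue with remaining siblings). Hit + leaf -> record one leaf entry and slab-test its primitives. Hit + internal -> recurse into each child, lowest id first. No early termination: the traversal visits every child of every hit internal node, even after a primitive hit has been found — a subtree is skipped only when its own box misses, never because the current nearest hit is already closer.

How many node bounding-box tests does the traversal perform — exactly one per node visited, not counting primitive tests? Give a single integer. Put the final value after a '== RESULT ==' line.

Walk:
N0 x:[61/2,51] y:[25,65] z:[34,139/3] -> hit [34,139/3], descend [1, 3, 6, 7]
  N1 x:[71/2,39] y:[25,40] z:[113/3,41] -> hit [113/3,39] leaf, test {P5@t=113/3, P8(miss)}
  N3 x:[77/2,51] y:[41,63] z:[38,124/3] -> hit [41,124/3], descend [4, 8]
    N4 x:[48,51] y:[52,58] z:[118/3,124/3] -> miss, prune
    N8 x:[77/2,81/2] y:[41,63] z:[38,119/3] -> miss, prune
  N6 x:[93/2,95/2] y:[25,31] z:[110/3,128/3] -> miss, prune
  N7 x:[61/2,73/2] y:[49,65] z:[34,139/3] -> miss, prune

Summary -> nodes [0, 1, 3, 4, 8, 6, 7]; box-tests=7; leaf-entries=1; first=P5

== RESULT ==
7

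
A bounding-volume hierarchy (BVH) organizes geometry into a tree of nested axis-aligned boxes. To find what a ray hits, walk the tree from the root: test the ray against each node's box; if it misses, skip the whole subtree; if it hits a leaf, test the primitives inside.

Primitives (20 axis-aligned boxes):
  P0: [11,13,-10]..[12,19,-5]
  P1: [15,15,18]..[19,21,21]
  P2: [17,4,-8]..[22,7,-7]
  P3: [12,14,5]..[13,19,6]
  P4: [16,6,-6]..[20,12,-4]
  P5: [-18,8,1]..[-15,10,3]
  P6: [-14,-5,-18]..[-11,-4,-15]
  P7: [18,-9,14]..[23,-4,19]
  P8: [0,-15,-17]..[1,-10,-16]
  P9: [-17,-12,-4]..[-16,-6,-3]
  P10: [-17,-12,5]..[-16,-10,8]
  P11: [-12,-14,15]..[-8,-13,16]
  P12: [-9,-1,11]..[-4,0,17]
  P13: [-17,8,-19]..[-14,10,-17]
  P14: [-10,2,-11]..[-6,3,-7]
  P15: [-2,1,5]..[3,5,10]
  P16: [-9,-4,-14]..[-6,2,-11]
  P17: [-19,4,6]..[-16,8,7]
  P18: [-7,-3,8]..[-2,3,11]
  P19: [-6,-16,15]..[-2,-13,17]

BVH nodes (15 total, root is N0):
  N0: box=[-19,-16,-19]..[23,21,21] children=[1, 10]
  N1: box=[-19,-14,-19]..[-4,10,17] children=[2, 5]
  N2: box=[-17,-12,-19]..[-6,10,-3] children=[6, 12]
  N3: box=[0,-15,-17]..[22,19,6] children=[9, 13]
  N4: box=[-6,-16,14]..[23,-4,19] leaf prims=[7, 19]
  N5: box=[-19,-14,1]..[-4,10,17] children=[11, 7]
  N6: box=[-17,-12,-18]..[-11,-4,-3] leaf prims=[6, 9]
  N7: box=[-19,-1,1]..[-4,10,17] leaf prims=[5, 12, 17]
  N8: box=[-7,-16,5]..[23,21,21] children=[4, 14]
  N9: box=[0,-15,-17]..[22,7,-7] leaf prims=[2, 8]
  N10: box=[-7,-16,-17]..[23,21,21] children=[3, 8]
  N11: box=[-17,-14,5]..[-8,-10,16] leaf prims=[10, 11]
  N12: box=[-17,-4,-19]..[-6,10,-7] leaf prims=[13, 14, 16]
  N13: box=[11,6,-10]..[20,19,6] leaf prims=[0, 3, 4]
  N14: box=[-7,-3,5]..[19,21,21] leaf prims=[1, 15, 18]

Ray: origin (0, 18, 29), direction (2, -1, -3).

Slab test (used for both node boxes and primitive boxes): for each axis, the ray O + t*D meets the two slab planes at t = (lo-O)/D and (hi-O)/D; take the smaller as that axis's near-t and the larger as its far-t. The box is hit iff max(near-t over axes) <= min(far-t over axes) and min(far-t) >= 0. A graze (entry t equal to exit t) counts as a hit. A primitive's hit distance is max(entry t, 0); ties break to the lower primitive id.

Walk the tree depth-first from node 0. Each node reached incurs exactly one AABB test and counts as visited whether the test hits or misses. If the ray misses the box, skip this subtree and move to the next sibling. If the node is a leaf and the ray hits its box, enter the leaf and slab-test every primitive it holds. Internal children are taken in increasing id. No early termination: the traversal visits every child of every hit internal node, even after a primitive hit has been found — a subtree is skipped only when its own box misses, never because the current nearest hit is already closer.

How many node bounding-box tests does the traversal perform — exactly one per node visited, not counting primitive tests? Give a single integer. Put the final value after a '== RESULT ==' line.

Traverse from the root:
N0 x:[-19/2,23/2] y:[-3,34] z:[8/3,16] -> hit [8/3,23/2], descend [1, 10]
  N1 x:[-19/2,-2] y:[8,32] z:[4,16] -> miss, prune
  N10 x:[-7/2,23/2] y:[-3,34] z:[8/3,46/3] -> hit [8/3,23/2], descend [3, 8]
    N3 x:[0,11] y:[-1,33] z:[23/3,46/3] -> hit [23/3,11], descend [9, 13]
      N9 x:[0,11] y:[11,33] z:[12,46/3] -> miss, prune
      N13 x:[11/2,10] y:[-1,12] z:[23/3,13] -> hit [23/3,10] leaf, test {P0(miss), P3(miss), P4(miss)}
    N8 x:[-7/2,23/2] y:[-3,34] z:[8/3,8] -> hit [8/3,8], descend [4, 14]
      N4 x:[-3,23/2] y:[22,34] z:[10/3,5] -> miss, prune
      N14 x:[-7/2,19/2] y:[-3,21] z:[8/3,8] -> hit [8/3,8] leaf, test {P1(miss), P15(miss), P18(miss)}

9 AABB tests over nodes [0, 1, 10, 3, 9, 13, 8, 4, 14]; 2 leaves entered; closest miss.

== RESULT ==
9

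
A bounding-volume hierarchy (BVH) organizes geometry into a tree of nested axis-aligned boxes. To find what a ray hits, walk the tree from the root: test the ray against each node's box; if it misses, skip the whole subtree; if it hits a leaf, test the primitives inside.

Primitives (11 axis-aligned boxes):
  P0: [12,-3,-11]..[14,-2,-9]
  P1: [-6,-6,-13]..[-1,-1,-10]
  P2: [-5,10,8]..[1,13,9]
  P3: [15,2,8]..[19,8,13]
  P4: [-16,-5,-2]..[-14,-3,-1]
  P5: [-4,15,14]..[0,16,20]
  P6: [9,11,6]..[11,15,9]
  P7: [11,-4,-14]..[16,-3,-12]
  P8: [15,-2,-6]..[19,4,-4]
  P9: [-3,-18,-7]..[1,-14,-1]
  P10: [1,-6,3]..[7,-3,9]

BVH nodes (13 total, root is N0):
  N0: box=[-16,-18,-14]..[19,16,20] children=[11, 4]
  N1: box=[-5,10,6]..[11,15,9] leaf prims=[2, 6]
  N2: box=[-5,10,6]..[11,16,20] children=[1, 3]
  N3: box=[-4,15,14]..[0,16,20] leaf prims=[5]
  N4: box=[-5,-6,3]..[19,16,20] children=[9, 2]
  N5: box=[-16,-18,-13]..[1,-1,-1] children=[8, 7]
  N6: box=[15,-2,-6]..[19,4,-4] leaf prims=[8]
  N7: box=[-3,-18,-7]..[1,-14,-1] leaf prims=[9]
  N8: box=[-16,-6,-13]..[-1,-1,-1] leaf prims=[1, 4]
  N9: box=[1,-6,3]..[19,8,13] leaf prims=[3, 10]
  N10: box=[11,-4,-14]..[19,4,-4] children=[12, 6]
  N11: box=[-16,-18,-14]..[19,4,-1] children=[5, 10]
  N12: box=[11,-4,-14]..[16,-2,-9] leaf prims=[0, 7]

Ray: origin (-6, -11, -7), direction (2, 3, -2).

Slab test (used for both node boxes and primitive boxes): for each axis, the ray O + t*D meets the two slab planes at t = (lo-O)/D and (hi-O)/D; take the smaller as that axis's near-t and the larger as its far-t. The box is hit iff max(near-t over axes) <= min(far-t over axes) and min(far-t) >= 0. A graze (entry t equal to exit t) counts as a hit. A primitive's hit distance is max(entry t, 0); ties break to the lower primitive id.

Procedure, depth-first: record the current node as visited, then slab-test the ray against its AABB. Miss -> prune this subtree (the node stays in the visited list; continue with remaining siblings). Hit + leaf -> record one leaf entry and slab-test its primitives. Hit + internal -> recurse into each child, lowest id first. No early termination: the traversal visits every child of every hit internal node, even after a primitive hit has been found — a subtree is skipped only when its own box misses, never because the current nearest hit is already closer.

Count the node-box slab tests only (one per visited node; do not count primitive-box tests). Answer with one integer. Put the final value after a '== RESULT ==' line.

Trace the traversal:
N0 x:[-5,25/2] y:[-7/3,9] z:[-27/2,7/2] -> hit [-7/3,7/2], descend [4, 11]
  N4 x:[1/2,25/2] y:[5/3,9] z:[-27/2,-5] -> miss, prune
  N11 x:[-5,25/2] y:[-7/3,5] z:[-3,7/2] -> hit [-7/3,7/2], descend [5, 10]
    N5 x:[-5,7/2] y:[-7/3,10/3] z:[-3,3] -> hit [-7/3,3], descend [7, 8]
      N7 x:[3/2,7/2] y:[-7/3,-1] z:[-3,0] -> miss, prune
      N8 x:[-5,5/2] y:[5/3,10/3] z:[-3,3] -> hit [5/3,5/2] leaf, test {P1@t=5/3, P4(miss)}
    N10 x:[17/2,25/2] y:[7/3,5] z:[-3/2,7/2] -> miss, prune

Summary -> nodes [0, 4, 11, 5, 7, 8, 10]; box-tests=7; leaf-entries=1; first=P1

== RESULT ==
7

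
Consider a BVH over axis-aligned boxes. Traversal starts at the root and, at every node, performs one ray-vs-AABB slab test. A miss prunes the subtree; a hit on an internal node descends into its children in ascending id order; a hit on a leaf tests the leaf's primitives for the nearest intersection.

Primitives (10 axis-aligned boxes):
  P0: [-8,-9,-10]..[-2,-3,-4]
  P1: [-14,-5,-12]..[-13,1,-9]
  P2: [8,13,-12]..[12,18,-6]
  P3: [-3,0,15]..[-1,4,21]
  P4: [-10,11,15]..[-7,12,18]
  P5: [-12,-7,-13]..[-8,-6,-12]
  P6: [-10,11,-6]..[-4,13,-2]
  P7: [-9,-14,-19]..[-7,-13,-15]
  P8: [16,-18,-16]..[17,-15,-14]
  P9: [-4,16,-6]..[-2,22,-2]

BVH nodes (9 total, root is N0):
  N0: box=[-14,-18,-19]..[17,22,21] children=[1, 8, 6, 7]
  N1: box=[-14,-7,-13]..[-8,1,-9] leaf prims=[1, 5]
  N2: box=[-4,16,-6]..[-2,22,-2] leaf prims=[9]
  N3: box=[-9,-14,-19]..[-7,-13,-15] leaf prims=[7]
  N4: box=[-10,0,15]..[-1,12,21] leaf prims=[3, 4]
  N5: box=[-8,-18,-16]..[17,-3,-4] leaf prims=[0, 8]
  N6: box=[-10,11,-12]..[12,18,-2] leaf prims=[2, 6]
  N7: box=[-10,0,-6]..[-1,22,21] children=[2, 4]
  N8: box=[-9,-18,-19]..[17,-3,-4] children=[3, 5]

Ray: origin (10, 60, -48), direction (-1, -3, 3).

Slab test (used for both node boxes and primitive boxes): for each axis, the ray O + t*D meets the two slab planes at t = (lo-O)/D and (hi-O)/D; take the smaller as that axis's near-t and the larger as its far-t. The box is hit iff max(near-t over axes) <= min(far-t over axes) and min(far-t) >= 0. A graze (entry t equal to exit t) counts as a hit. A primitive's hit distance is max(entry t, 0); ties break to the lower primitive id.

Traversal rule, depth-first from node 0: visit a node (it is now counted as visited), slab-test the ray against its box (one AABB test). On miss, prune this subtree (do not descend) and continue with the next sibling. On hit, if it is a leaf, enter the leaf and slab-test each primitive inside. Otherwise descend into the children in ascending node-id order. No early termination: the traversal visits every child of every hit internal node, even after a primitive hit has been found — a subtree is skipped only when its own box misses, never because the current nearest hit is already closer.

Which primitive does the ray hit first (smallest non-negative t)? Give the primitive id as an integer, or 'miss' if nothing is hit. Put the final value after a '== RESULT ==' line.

Trace the traversal:
N0 x:[-7,24] y:[38/3,26] z:[29/3,23] -> hit [38/3,23], descend [1, 6, 7, 8]
  N1 x:[18,24] y:[59/3,67/3] z:[35/3,13] -> miss, prune
  N6 x:[-2,20] y:[14,49/3] z:[12,46/3] -> hit [14,46/3] leaf, test {P2(miss), P6(miss)}
  N7 x:[11,20] y:[38/3,20] z:[14,23] -> hit [14,20], descend [2, 4]
    N2 x:[12,14] y:[38/3,44/3] z:[14,46/3] -> hit [14,14] leaf, test {P9@t=14}
    N4 x:[11,20] y:[16,20] z:[21,23] -> miss, prune
  N8 x:[-7,19] y:[21,26] z:[29/3,44/3] -> miss, prune

7 AABB tests over nodes [0, 1, 6, 7, 2, 4, 8]; 2 leaves entered; closest P9.

== RESULT ==
9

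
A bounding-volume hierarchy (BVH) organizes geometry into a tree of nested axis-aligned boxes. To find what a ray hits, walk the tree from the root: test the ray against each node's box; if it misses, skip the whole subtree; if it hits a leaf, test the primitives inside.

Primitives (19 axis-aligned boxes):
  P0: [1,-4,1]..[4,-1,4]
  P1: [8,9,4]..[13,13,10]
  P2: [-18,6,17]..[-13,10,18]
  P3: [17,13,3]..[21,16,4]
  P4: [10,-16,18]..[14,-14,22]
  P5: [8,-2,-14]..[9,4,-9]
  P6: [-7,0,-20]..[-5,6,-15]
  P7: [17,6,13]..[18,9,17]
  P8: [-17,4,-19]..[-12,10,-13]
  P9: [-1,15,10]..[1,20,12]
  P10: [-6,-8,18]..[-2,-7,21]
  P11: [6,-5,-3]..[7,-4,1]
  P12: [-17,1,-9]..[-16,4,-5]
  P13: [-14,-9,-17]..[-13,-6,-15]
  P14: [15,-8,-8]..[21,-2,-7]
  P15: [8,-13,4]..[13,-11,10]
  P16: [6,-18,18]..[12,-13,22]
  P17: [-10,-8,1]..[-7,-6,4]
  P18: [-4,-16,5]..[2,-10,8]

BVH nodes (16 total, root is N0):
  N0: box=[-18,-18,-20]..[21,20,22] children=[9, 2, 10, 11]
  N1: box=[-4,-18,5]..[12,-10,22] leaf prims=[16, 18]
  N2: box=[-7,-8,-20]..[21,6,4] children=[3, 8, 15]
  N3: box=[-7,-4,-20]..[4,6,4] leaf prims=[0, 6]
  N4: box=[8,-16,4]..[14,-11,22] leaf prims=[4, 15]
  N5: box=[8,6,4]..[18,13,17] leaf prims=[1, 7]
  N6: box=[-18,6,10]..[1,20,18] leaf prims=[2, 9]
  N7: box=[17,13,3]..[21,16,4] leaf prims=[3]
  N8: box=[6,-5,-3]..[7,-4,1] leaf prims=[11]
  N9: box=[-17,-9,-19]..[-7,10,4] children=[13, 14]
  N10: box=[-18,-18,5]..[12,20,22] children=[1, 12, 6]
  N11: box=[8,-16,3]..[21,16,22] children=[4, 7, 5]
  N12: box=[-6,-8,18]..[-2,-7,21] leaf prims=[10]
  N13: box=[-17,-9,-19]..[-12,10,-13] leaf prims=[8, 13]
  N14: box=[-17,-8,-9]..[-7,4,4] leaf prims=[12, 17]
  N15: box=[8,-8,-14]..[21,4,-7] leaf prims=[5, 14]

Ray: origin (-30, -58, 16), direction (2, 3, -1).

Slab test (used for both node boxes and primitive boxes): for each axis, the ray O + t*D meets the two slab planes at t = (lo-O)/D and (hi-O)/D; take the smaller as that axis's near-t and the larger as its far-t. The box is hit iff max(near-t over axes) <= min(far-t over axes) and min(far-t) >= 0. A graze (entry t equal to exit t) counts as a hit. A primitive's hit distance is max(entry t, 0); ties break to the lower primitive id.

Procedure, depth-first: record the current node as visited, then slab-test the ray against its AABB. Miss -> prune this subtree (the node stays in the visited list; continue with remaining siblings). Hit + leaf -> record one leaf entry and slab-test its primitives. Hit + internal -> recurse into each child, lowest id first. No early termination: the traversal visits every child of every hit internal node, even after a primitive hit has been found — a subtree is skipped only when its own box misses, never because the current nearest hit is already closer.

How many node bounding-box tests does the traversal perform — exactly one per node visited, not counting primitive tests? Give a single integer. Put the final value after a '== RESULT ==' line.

Traverse from the root:
N0 x:[6,51/2] y:[40/3,26] z:[-6,36] -> hit [40/3,51/2], descend [2, 9, 10, 11]
  N2 x:[23/2,51/2] y:[50/3,64/3] z:[12,36] -> hit [50/3,64/3], descend [3, 8, 15]
    N3 x:[23/2,17] y:[18,64/3] z:[12,36] -> miss, prune
    N8 x:[18,37/2] y:[53/3,18] z:[15,19] -> hit [18,18] leaf, test {P11@t=18}
    N15 x:[19,51/2] y:[50/3,62/3] z:[23,30] -> miss, prune
  N9 x:[13/2,23/2] y:[49/3,68/3] z:[12,35] -> miss, prune
  N10 x:[6,21] y:[40/3,26] z:[-6,11] -> miss, prune
  N11 x:[19,51/2] y:[14,74/3] z:[-6,13] -> miss, prune

Summary -> nodes [0, 2, 3, 8, 15, 9, 10, 11]; box-tests=8; leaf-entries=1; first=P11

== RESULT ==
8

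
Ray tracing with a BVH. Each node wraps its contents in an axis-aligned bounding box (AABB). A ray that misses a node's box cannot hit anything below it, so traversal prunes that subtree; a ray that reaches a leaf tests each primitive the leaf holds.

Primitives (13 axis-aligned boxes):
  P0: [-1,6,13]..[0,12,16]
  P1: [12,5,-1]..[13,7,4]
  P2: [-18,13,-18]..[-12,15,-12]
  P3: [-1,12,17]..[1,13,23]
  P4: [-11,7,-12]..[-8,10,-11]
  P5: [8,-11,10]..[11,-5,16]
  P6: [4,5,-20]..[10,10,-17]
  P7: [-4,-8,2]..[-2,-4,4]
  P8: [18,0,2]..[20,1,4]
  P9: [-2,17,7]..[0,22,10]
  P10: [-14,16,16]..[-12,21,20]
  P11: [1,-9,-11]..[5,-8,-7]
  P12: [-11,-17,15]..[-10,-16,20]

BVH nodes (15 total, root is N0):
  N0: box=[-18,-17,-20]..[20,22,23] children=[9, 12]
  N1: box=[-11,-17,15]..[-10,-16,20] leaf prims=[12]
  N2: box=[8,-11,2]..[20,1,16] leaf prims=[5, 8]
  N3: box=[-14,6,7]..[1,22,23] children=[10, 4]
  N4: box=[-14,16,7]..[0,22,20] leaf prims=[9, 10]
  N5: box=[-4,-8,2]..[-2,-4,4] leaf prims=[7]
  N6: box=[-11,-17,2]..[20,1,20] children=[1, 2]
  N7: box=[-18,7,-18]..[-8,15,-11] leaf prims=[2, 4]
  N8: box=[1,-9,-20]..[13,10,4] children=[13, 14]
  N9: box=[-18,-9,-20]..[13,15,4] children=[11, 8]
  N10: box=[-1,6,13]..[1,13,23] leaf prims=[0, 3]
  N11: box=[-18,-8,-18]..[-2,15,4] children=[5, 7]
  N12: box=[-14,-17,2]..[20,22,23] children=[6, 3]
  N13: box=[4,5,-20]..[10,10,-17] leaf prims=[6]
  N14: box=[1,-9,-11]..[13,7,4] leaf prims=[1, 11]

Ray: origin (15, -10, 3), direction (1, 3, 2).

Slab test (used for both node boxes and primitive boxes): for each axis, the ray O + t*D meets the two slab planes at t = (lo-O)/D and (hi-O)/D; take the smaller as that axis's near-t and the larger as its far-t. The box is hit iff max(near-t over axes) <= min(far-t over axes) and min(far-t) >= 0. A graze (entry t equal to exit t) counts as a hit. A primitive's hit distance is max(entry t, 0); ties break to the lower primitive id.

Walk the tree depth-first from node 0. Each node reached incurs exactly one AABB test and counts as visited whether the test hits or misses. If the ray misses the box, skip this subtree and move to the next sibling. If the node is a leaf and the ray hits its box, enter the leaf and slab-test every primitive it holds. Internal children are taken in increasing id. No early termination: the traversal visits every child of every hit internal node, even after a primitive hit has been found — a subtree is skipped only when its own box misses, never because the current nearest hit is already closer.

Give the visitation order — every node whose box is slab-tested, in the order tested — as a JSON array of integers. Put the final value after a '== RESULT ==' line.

Walk:
N0 x:[-33,5] y:[-7/3,32/3] z:[-23/2,10] -> hit [-7/3,5], descend [9, 12]
  N9 x:[-33,-2] y:[1/3,25/3] z:[-23/2,1/2] -> miss, prune
  N12 x:[-29,5] y:[-7/3,32/3] z:[-1/2,10] -> hit [-1/2,5], descend [3, 6]
    N3 x:[-29,-14] y:[16/3,32/3] z:[2,10] -> miss, prune
    N6 x:[-26,5] y:[-7/3,11/3] z:[-1/2,17/2] -> hit [-1/2,11/3], descend [1, 2]
      N1 x:[-26,-25] y:[-7/3,-2] z:[6,17/2] -> miss, prune
      N2 x:[-7,5] y:[-1/3,11/3] z:[-1/2,13/2] -> hit [-1/3,11/3] leaf, test {P5(miss), P8(miss)}

order=[0, 9, 12, 3, 6, 1, 2]  |boxes|=7  |leaves|=1  hit=miss

== RESULT ==
[0, 9, 12, 3, 6, 1, 2]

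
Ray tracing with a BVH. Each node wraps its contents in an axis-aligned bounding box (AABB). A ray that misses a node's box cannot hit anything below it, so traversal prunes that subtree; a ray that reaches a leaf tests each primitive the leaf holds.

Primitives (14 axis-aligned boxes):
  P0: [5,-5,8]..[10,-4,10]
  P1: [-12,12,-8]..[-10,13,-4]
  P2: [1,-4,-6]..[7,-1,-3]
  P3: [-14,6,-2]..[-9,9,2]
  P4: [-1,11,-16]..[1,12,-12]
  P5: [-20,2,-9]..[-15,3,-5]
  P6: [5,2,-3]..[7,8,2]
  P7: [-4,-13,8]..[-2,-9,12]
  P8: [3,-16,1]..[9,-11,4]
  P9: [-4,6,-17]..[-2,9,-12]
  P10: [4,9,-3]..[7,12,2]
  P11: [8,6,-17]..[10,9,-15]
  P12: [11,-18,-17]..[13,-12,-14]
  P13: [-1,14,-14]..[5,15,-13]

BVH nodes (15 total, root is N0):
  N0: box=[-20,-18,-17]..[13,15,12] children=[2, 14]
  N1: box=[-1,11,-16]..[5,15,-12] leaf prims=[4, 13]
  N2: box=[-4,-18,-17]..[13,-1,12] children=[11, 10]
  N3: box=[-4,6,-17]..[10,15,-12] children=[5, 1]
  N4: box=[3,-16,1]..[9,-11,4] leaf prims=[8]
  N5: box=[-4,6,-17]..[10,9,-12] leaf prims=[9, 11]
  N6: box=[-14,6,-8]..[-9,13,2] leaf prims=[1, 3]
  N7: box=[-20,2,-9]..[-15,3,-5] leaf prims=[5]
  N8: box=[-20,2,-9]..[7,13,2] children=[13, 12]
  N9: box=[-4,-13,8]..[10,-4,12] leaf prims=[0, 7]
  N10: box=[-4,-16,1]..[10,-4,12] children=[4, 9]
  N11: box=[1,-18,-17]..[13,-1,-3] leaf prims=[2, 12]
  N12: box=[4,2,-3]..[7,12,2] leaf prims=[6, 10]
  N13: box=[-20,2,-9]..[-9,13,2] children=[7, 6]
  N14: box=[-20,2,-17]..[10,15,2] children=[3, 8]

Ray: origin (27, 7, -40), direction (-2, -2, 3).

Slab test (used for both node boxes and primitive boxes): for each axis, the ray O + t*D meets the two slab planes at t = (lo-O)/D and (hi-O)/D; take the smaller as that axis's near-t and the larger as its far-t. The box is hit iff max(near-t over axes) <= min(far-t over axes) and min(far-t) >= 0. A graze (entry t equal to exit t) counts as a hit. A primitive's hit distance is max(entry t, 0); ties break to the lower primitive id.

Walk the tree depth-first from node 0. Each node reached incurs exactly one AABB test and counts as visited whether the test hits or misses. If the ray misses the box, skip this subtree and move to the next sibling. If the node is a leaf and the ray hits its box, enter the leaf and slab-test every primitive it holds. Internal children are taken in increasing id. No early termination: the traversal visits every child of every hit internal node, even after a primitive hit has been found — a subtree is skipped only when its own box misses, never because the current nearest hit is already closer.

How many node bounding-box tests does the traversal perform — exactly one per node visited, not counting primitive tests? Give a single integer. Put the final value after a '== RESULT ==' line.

Walk:
N0 x:[7,47/2] y:[-4,25/2] z:[23/3,52/3] -> hit [23/3,25/2], descend [2, 14]
  N2 x:[7,31/2] y:[4,25/2] z:[23/3,52/3] -> hit [23/3,25/2], descend [10, 11]
    N10 x:[17/2,31/2] y:[11/2,23/2] z:[41/3,52/3] -> miss, prune
    N11 x:[7,13] y:[4,25/2] z:[23/3,37/3] -> hit [23/3,37/3] leaf, test {P2(miss), P12(miss)}
  N14 x:[17/2,47/2] y:[-4,5/2] z:[23/3,14] -> miss, prune

Summary -> nodes [0, 2, 10, 11, 14]; box-tests=5; leaf-entries=1; first=miss

== RESULT ==
5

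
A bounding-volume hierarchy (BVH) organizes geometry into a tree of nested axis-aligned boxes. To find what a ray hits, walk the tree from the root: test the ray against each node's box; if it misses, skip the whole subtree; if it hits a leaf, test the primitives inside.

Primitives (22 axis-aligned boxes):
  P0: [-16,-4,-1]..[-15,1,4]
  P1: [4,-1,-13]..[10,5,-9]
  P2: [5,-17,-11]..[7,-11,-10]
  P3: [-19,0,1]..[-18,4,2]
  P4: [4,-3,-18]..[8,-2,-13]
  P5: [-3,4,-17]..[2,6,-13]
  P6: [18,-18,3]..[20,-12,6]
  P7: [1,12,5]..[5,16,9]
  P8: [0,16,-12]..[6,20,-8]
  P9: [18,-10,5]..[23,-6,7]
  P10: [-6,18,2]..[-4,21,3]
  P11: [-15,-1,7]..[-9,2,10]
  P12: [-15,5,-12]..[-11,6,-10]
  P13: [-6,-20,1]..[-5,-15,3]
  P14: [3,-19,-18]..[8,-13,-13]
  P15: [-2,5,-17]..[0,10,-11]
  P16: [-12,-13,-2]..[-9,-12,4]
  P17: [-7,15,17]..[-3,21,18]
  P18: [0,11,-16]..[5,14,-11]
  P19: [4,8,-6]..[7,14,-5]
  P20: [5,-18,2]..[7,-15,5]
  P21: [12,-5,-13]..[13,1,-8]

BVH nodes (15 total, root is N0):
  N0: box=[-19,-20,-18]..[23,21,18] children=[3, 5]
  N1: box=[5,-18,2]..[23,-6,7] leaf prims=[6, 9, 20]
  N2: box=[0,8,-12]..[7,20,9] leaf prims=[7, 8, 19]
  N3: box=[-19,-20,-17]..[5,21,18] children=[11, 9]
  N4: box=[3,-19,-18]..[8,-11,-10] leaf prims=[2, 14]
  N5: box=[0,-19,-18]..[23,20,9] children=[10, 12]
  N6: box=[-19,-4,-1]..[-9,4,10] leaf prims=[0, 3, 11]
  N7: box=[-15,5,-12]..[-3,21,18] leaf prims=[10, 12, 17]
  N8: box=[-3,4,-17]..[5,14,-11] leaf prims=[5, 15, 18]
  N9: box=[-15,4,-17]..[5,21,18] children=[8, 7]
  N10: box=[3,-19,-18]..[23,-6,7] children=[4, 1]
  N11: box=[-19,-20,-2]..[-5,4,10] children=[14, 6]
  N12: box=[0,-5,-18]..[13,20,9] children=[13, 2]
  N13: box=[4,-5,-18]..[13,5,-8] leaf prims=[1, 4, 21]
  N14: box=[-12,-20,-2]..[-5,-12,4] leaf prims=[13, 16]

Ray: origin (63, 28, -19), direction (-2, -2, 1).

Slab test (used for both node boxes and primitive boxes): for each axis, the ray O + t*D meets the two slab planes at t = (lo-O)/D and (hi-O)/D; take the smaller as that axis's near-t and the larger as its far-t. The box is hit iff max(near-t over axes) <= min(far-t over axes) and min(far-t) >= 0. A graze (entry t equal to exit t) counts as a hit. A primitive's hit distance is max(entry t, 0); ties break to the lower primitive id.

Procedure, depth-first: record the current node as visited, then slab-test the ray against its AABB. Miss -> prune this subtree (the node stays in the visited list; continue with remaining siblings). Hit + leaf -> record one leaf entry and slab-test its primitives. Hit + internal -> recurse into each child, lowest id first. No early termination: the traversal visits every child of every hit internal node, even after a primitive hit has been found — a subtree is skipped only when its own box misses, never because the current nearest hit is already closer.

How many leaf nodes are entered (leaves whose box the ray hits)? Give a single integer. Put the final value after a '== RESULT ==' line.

Trace the traversal:
N0 x:[20,41] y:[7/2,24] z:[1,37] -> hit [20,24], descend [3, 5]
  N3 x:[29,41] y:[7/2,24] z:[2,37] -> miss, prune
  N5 x:[20,63/2] y:[4,47/2] z:[1,28] -> hit [20,47/2], descend [10, 12]
    N10 x:[20,30] y:[17,47/2] z:[1,26] -> hit [20,47/2], descend [1, 4]
      N1 x:[20,29] y:[17,23] z:[21,26] -> hit [21,23] leaf, test {P6@t=22, P9(miss), P20(miss)}
      N4 x:[55/2,30] y:[39/2,47/2] z:[1,9] -> miss, prune
    N12 x:[25,63/2] y:[4,33/2] z:[1,28] -> miss, prune

Visited [0, 3, 5, 10, 1, 4, 12]. Tests: 7 box, 1 leaf. Nearest: P6.

== RESULT ==
1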